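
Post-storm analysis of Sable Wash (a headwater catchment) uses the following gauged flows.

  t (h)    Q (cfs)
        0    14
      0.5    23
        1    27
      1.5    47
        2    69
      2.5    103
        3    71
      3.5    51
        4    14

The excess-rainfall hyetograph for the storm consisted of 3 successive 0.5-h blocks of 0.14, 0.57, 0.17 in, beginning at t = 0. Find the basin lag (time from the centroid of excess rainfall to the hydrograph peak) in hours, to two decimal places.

Centroid of excess rainfall: t_c = Σ P_i·t̄_i / ΣP_i = 0.7670 h (block centres at 0.25, 0.75, 1.25 h).
Hydrograph peak occurs at t = 2.5 h, so basin lag t_L = 2.5 − 0.7670 = 1.73 h.

t_L ≈ 1.73 h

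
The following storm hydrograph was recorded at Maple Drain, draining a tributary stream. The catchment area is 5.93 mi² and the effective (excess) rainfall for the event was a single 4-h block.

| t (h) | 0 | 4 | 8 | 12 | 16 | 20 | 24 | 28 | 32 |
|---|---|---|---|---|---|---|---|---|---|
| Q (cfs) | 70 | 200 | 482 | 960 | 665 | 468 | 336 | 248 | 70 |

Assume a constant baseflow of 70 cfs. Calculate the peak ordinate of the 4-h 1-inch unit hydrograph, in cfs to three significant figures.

U_p ≈ 297 cfs

Direct runoff: 0.0, 130.0, 412.0, 890.0, 595.0, 398.0, 266.0, 178.0, 0.0 cfs; ΣQ_DR = 2869 cfs, peak = 890.0 cfs.
Runoff depth d = ΣQ_DR·Δt / A = 2869 × 14400 / (5.93 mi²) = 2.999 in.
The 1-inch UH is the DRH scaled by (1 in)/d, so U_p = 890.0 × 1/2.999 = 297 cfs.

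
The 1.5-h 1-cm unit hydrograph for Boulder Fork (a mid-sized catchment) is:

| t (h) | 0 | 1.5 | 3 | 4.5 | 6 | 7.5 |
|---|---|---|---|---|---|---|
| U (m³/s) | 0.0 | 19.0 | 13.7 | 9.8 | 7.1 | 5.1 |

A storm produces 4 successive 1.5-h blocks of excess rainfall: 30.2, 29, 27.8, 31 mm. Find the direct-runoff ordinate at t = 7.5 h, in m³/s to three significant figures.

By discrete convolution, Q_j = Σ (P_i / 10 mm) · U_{j−i}.
At t = 7.5 h (j=5): Q = (30.2/10)·5.1 + (29/10)·7.1 + (27.8/10)·9.8 + (31/10)·13.7 = 106 m³/s.

Q ≈ 106 m³/s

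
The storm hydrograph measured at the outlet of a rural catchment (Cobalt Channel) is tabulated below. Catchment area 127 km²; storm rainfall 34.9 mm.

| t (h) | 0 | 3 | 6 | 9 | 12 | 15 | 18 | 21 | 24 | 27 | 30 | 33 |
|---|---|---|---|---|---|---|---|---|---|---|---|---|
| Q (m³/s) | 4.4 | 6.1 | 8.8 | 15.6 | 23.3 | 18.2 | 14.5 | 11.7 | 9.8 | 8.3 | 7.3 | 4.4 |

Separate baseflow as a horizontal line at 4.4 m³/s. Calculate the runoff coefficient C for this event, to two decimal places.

ΣQ_DR = 79.60 m³/s; V = ΣQ_DR·Δt = 8.597 × 10^5 m³.
Runoff depth d = V / A = 6.769 mm.
C = d / P = 6.769 / 34.9 = 0.19.

C ≈ 0.19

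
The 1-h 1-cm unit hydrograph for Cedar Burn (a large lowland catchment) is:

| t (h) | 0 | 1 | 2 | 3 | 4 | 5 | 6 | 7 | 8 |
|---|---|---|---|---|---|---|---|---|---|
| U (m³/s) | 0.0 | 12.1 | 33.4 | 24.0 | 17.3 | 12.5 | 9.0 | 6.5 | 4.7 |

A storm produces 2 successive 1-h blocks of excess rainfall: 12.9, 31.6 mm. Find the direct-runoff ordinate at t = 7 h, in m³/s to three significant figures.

Q ≈ 36.8 m³/s

By discrete convolution, Q_j = Σ (P_i / 10 mm) · U_{j−i}.
At t = 7 h (j=7): Q = (12.9/10)·6.5 + (31.6/10)·9.0 = 36.8 m³/s.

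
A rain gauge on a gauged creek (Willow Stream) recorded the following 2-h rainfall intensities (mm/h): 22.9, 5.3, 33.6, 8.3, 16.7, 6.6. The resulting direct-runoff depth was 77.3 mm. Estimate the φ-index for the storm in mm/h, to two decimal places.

Only the 3 blocks with intensity above φ contribute runoff: 22.9, 33.6, 16.7 mm/h.
Σ(I−φ)·Δt = d  ⇒  (22.9+33.6+16.7 − 3φ)·2 = 77.3
φ = (73.20 − 77.3/2) / 3 = 11.52 mm/h.

φ ≈ 11.52 mm/h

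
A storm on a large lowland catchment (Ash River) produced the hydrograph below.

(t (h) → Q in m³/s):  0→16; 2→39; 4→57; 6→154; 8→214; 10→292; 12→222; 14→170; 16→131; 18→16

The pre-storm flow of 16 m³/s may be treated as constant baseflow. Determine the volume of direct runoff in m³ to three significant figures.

V ≈ 8.29 × 10^6 m³

Direct-runoff ordinates (Q − Q_b): 0.0, 23.0, 41.0, 138.0, 198.0, 276.0, 206.0, 154.0, 115.0, 0.0 m³/s.
ΣQ_DR = 1151 m³/s.
With Δt = 2 h = 7200 s, V = ΣQ_DR · Δt = 1151 × 7200 = 8.29 × 10^6 m³.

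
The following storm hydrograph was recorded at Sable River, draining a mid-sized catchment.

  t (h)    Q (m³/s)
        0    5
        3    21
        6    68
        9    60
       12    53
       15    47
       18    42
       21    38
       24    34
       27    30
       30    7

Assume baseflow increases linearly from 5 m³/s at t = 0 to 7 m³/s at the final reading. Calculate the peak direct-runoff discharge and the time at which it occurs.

Q_p = 62.60 m³/s at t = 6 h

Subtracting baseflow gives direct-runoff ordinates: 0.00, 15.80, 62.60, 54.40, 47.20, 41.00, 35.80, 31.60, 27.40, 23.20, 0.00 m³/s.
The maximum is 62.60 m³/s, occurring at the reading for t = 6 h.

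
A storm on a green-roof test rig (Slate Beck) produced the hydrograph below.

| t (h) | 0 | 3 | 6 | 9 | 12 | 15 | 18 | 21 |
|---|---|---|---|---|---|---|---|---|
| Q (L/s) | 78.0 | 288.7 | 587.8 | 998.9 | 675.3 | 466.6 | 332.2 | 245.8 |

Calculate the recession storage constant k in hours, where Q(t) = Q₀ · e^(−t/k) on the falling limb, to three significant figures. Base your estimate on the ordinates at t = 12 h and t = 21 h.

On the falling limb, Q drops from 675.3 to 245.8 L/s between t = 12 h and t = 21 h (Δt = 9 h).
k = −Δt / ln(Q₂/Q₁) = −9 / ln(245.8/675.3) = 8.91 h.

k ≈ 8.91 h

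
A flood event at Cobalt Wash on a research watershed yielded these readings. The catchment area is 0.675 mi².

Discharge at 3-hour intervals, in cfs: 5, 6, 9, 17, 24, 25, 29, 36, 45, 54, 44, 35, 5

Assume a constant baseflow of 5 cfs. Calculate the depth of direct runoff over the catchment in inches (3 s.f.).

d ≈ 1.85 in

Direct runoff: 0.0, 1.0, 4.0, 12.0, 19.0, 20.0, 24.0, 31.0, 40.0, 49.0, 39.0, 30.0, 0.0 cfs; ΣQ_DR = 269.0 cfs.
V = ΣQ_DR · Δt = 269.0 × 10800 s = 2.905 × 10^6 ft³.
Over A = 0.675 mi², depth = V / A = 1.85 in.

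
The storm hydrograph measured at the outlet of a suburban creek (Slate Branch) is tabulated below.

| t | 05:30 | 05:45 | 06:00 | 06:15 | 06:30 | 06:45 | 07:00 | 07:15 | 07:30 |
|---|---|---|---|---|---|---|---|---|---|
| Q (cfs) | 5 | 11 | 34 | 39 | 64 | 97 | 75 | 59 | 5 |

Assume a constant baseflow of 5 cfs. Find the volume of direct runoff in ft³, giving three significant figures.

V ≈ 3.10 × 10^5 ft³

Direct-runoff ordinates (Q − Q_b): 0.0, 6.0, 29.0, 34.0, 59.0, 92.0, 70.0, 54.0, 0.0 cfs.
ΣQ_DR = 344.0 cfs.
With Δt = 0.25 h = 900 s, V = ΣQ_DR · Δt = 344.0 × 900 = 3.10 × 10^5 ft³.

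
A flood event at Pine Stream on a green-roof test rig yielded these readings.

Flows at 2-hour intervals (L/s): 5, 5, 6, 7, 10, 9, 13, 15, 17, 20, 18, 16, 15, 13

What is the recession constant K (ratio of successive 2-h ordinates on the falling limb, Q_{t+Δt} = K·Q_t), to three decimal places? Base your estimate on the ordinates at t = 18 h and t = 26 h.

Using the recession-limb readings at t = 18 h and t = 26 h: Q falls from 20 to 13 L/s over 4 intervals.
K = (Q₂/Q₁)^(1/4) = (13/20)^(1/4) = 0.898.

K ≈ 0.898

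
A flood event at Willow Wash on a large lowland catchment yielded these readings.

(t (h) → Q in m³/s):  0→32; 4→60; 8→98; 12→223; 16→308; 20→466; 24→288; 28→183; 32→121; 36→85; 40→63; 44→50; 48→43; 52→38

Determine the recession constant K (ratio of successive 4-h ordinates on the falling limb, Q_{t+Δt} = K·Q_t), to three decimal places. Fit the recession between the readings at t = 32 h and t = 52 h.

Using the recession-limb readings at t = 32 h and t = 52 h: Q falls from 121 to 38 m³/s over 5 intervals.
K = (Q₂/Q₁)^(1/5) = (38/121)^(1/5) = 0.793.

K ≈ 0.793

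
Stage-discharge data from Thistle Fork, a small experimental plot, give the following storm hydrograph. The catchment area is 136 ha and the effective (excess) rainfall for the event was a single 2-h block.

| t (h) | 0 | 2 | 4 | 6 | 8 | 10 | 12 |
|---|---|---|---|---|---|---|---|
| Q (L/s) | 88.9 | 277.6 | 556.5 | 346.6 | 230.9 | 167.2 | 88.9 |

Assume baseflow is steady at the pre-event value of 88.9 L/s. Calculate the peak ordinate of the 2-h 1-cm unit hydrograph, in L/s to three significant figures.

Direct runoff: 0.0, 188.7, 467.6, 257.7, 142.0, 78.3, 0.0 L/s; ΣQ_DR = 1134 L/s, peak = 467.6 L/s.
Runoff depth d = ΣQ_DR·Δt / A = 1134 × 7200 / (136 ha) = 6.005 mm.
The 1-cm UH is the DRH scaled by (10 mm)/d, so U_p = 467.6 × 10/6.005 = 779 L/s.

U_p ≈ 779 L/s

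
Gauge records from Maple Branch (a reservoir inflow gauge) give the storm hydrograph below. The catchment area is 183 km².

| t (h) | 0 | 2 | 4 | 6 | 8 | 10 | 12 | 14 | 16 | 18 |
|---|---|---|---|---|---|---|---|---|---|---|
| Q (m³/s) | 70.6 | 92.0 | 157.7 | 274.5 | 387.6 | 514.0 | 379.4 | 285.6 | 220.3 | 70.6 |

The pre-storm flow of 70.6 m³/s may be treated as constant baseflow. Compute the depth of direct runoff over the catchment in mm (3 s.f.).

d ≈ 68.7 mm

Direct runoff: 0.0, 21.4, 87.1, 203.9, 317.0, 443.4, 308.8, 215.0, 149.7, 0.0 m³/s; ΣQ_DR = 1746 m³/s.
V = ΣQ_DR · Δt = 1746 × 7200 s = 1.257 × 10^7 m³.
Over A = 183 km², depth = V / A = 68.7 mm.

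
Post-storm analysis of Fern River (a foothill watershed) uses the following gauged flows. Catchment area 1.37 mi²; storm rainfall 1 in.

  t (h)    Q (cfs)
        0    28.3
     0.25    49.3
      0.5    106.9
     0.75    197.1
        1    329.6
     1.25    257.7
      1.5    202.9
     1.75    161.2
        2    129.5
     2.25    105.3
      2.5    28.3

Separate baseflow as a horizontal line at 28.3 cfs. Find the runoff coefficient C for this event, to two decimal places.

C ≈ 0.36

ΣQ_DR = 1285 cfs; V = ΣQ_DR·Δt = 1.156 × 10^6 ft³.
Runoff depth d = V / A = 0.3633 in.
C = d / P = 0.3633 / 1 = 0.36.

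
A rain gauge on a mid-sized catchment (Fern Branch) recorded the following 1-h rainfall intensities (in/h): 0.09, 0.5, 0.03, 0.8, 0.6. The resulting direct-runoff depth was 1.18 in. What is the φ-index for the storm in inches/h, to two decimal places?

φ ≈ 0.24 in/h

Only the 3 blocks with intensity above φ contribute runoff: 0.5, 0.8, 0.6 in/h.
Σ(I−φ)·Δt = d  ⇒  (0.5+0.8+0.6 − 3φ)·1 = 1.18
φ = (1.900 − 1.18/1) / 3 = 0.24 in/h.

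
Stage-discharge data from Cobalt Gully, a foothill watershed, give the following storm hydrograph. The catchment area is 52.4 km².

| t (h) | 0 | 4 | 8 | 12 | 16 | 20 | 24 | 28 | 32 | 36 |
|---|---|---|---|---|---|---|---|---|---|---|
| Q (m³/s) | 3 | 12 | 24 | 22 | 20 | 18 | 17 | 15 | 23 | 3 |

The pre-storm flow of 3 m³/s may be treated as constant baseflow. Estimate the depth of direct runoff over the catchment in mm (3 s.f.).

Direct runoff: 0.0, 9.0, 21.0, 19.0, 17.0, 15.0, 14.0, 12.0, 20.0, 0.0 m³/s; ΣQ_DR = 127.0 m³/s.
V = ΣQ_DR · Δt = 127.0 × 14400 s = 1.829 × 10^6 m³.
Over A = 52.4 km², depth = V / A = 34.9 mm.

d ≈ 34.9 mm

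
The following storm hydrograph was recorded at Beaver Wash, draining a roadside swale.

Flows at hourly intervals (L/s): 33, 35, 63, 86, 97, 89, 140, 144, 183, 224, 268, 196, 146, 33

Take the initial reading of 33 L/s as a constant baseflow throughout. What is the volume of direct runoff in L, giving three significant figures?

Direct-runoff ordinates (Q − Q_b): 0.0, 2.0, 30.0, 53.0, 64.0, 56.0, 107.0, 111.0, 150.0, 191.0, 235.0, 163.0, 113.0, 0.0 L/s.
ΣQ_DR = 1275 L/s.
With Δt = 1 h = 3600 s, V = ΣQ_DR · Δt = 1275 × 3600 = 4.59 × 10^6 L.

V ≈ 4.59 × 10^6 L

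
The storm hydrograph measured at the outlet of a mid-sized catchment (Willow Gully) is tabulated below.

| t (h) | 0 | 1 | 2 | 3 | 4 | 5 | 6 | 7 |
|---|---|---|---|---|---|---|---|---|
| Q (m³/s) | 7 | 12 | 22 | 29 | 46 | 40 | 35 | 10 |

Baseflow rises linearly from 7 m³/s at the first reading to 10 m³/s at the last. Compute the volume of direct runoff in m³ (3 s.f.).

Direct-runoff ordinates (Q − Q_b): 0.00, 4.57, 14.14, 20.71, 37.29, 30.86, 25.43, 0.00 m³/s.
ΣQ_DR = 133.0 m³/s.
With Δt = 1 h = 3600 s, V = ΣQ_DR · Δt = 133.0 × 3600 = 4.79 × 10^5 m³.

V ≈ 4.79 × 10^5 m³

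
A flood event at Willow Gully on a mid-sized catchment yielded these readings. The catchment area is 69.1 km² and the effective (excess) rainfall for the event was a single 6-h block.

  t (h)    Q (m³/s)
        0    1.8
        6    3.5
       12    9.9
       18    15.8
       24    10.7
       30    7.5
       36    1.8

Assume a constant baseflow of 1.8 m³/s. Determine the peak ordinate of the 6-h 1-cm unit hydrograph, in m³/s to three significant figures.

U_p ≈ 11.7 m³/s

Direct runoff: 0.0, 1.7, 8.1, 14.0, 8.9, 5.7, 0.0 m³/s; ΣQ_DR = 38.40 m³/s, peak = 14.0 m³/s.
Runoff depth d = ΣQ_DR·Δt / A = 38.40 × 21600 / (69.1 km²) = 12.00 mm.
The 1-cm UH is the DRH scaled by (10 mm)/d, so U_p = 14.0 × 10/12.00 = 11.7 m³/s.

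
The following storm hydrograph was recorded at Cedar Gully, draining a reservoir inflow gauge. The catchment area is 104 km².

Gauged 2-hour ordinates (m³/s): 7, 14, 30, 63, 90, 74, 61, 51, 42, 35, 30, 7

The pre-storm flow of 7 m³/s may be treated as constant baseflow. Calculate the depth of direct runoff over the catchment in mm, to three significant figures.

d ≈ 29.1 mm

Direct runoff: 0.0, 7.0, 23.0, 56.0, 83.0, 67.0, 54.0, 44.0, 35.0, 28.0, 23.0, 0.0 m³/s; ΣQ_DR = 420.0 m³/s.
V = ΣQ_DR · Δt = 420.0 × 7200 s = 3.024 × 10^6 m³.
Over A = 104 km², depth = V / A = 29.1 mm.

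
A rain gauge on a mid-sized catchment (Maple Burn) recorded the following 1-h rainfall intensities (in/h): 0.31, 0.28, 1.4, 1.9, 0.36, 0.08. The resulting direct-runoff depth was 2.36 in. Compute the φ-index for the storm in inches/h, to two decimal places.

φ ≈ 0.47 in/h

Only the 2 blocks with intensity above φ contribute runoff: 1.4, 1.9 in/h.
Σ(I−φ)·Δt = d  ⇒  (1.4+1.9 − 2φ)·1 = 2.36
φ = (3.300 − 2.36/1) / 2 = 0.47 in/h.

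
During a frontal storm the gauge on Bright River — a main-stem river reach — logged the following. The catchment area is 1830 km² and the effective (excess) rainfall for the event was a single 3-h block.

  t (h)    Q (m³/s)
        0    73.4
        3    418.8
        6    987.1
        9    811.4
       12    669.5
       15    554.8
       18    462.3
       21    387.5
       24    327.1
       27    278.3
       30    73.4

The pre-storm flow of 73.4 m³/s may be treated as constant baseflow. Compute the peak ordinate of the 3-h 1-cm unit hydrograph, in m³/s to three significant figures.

U_p ≈ 365 m³/s

Direct runoff: 0.0, 345.4, 913.7, 738.0, 596.1, 481.4, 388.9, 314.1, 253.7, 204.9, 0.0 m³/s; ΣQ_DR = 4236 m³/s, peak = 913.7 m³/s.
Runoff depth d = ΣQ_DR·Δt / A = 4236 × 10800 / (1830 km²) = 25.00 mm.
The 1-cm UH is the DRH scaled by (10 mm)/d, so U_p = 913.7 × 10/25.00 = 365 m³/s.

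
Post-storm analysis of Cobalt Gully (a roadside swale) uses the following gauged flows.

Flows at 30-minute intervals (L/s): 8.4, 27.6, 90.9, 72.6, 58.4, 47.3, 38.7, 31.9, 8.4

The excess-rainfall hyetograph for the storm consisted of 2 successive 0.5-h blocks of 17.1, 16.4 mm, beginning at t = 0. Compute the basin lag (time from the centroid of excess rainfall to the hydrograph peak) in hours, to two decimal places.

Centroid of excess rainfall: t_c = Σ P_i·t̄_i / ΣP_i = 0.4948 h (block centres at 0.25, 0.75 h).
Hydrograph peak occurs at t = 1 h, so basin lag t_L = 1 − 0.4948 = 0.51 h.

t_L ≈ 0.51 h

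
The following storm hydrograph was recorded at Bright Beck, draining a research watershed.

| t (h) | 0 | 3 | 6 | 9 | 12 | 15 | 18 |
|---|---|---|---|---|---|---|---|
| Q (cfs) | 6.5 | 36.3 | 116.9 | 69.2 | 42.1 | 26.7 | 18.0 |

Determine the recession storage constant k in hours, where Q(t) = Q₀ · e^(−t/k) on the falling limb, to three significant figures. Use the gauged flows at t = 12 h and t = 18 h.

On the falling limb, Q drops from 42.1 to 18.0 cfs between t = 12 h and t = 18 h (Δt = 6 h).
k = −Δt / ln(Q₂/Q₁) = −6 / ln(18.0/42.1) = 7.06 h.

k ≈ 7.06 h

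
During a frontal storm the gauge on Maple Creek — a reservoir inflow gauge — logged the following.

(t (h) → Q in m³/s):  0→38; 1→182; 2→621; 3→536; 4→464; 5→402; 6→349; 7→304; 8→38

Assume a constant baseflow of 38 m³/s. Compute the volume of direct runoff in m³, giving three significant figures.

V ≈ 9.33 × 10^6 m³

Direct-runoff ordinates (Q − Q_b): 0.0, 144.0, 583.0, 498.0, 426.0, 364.0, 311.0, 266.0, 0.0 m³/s.
ΣQ_DR = 2592 m³/s.
With Δt = 1 h = 3600 s, V = ΣQ_DR · Δt = 2592 × 3600 = 9.33 × 10^6 m³.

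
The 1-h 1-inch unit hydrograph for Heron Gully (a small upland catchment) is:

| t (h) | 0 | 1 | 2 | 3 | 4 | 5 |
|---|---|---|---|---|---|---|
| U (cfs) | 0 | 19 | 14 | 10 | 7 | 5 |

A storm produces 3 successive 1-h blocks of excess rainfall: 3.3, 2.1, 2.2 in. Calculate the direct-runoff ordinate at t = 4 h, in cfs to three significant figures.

By discrete convolution, Q_j = Σ (P_i / 1 in) · U_{j−i}.
At t = 4 h (j=4): Q = (3.3/1)·7 + (2.1/1)·10 + (2.2/1)·14 = 74.9 cfs.

Q ≈ 74.9 cfs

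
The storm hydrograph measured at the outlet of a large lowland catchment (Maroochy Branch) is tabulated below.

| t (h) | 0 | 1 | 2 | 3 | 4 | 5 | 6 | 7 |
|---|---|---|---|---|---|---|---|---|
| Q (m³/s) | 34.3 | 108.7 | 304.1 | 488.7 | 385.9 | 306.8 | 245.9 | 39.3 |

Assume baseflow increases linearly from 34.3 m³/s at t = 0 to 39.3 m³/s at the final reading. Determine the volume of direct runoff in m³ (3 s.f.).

V ≈ 5.83 × 10^6 m³

Direct-runoff ordinates (Q − Q_b): 0.00, 73.69, 268.37, 452.26, 348.74, 268.93, 207.31, 0.00 m³/s.
ΣQ_DR = 1619 m³/s.
With Δt = 1 h = 3600 s, V = ΣQ_DR · Δt = 1619 × 3600 = 5.83 × 10^6 m³.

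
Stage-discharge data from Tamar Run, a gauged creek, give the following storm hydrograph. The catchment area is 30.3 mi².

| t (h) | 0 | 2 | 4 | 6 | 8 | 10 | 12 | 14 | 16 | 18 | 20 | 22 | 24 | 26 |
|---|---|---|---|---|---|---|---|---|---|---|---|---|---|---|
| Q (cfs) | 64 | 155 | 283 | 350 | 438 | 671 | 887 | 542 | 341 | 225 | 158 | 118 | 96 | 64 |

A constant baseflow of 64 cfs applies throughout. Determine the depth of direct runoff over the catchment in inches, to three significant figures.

d ≈ 0.358 in

Direct runoff: 0.0, 91.0, 219.0, 286.0, 374.0, 607.0, 823.0, 478.0, 277.0, 161.0, 94.0, 54.0, 32.0, 0.0 cfs; ΣQ_DR = 3496 cfs.
V = ΣQ_DR · Δt = 3496 × 7200 s = 2.517 × 10^7 ft³.
Over A = 30.3 mi², depth = V / A = 0.358 in.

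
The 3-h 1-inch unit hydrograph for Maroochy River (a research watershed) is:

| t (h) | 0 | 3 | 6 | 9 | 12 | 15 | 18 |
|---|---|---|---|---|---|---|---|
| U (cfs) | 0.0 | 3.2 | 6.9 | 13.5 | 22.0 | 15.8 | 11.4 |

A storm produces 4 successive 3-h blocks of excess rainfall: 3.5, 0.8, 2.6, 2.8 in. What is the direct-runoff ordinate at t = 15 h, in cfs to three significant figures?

Q ≈ 127 cfs

By discrete convolution, Q_j = Σ (P_i / 1 in) · U_{j−i}.
At t = 15 h (j=5): Q = (3.5/1)·15.8 + (0.8/1)·22.0 + (2.6/1)·13.5 + (2.8/1)·6.9 = 127 cfs.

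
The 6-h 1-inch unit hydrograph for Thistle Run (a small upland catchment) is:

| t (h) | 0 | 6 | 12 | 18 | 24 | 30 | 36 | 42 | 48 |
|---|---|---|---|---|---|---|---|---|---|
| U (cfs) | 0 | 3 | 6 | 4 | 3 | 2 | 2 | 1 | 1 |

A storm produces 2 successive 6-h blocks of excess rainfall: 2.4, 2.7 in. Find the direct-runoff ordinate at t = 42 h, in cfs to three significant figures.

Q ≈ 7.80 cfs

By discrete convolution, Q_j = Σ (P_i / 1 in) · U_{j−i}.
At t = 42 h (j=7): Q = (2.4/1)·1 + (2.7/1)·2 = 7.80 cfs.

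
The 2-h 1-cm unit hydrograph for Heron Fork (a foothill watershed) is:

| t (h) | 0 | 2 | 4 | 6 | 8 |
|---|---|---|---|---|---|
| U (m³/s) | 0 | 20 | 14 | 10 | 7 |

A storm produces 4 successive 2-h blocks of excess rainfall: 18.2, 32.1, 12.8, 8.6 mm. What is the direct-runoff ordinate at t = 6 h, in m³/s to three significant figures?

By discrete convolution, Q_j = Σ (P_i / 10 mm) · U_{j−i}.
At t = 6 h (j=3): Q = (18.2/10)·10 + (32.1/10)·14 + (12.8/10)·20 + (8.6/10)·0 = 88.7 m³/s.

Q ≈ 88.7 m³/s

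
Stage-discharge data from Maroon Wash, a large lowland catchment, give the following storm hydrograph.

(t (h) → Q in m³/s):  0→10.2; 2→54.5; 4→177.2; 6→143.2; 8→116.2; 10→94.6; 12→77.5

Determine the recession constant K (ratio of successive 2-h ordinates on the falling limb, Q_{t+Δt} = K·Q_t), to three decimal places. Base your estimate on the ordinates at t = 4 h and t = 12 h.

Using the recession-limb readings at t = 4 h and t = 12 h: Q falls from 177.2 to 77.5 m³/s over 4 intervals.
K = (Q₂/Q₁)^(1/4) = (77.5/177.2)^(1/4) = 0.813.

K ≈ 0.813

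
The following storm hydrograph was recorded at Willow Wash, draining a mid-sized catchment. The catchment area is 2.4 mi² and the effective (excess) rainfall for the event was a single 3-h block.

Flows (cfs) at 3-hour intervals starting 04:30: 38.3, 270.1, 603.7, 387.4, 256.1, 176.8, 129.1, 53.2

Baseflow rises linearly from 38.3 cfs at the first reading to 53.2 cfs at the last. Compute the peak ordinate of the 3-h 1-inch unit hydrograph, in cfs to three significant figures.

U_p ≈ 187 cfs

Direct runoff: 0.00, 229.67, 561.14, 342.71, 209.29, 127.86, 78.03, 0.00 cfs; ΣQ_DR = 1549 cfs, peak = 561.14 cfs.
Runoff depth d = ΣQ_DR·Δt / A = 1549 × 10800 / (2.4 mi²) = 3.000 in.
The 1-inch UH is the DRH scaled by (1 in)/d, so U_p = 561.14 × 1/3.000 = 187 cfs.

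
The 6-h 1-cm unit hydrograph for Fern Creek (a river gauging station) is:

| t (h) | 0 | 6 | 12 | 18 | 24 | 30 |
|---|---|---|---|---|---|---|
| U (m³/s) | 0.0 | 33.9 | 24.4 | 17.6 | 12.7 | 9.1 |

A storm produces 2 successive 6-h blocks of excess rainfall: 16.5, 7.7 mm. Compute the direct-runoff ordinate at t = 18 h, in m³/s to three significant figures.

Q ≈ 47.8 m³/s

By discrete convolution, Q_j = Σ (P_i / 10 mm) · U_{j−i}.
At t = 18 h (j=3): Q = (16.5/10)·17.6 + (7.7/10)·24.4 = 47.8 m³/s.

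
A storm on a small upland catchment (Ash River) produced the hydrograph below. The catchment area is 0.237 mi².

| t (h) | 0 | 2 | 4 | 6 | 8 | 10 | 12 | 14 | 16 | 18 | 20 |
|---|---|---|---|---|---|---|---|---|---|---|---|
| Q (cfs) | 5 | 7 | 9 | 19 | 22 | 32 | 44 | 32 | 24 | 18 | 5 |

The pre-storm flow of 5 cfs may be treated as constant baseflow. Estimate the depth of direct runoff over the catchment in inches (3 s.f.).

d ≈ 2.12 in

Direct runoff: 0.0, 2.0, 4.0, 14.0, 17.0, 27.0, 39.0, 27.0, 19.0, 13.0, 0.0 cfs; ΣQ_DR = 162.0 cfs.
V = ΣQ_DR · Δt = 162.0 × 7200 s = 1.166 × 10^6 ft³.
Over A = 0.237 mi², depth = V / A = 2.12 in.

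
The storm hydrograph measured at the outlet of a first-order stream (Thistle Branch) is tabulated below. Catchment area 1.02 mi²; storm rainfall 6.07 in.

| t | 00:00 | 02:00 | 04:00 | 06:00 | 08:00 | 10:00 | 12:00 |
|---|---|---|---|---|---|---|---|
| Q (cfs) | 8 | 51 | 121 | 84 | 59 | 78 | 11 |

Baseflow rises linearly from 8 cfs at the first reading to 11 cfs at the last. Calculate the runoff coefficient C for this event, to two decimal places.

C ≈ 0.17

ΣQ_DR = 345.5 cfs; V = ΣQ_DR·Δt = 2.488 × 10^6 ft³.
Runoff depth d = V / A = 1.050 in.
C = d / P = 1.050 / 6.07 = 0.17.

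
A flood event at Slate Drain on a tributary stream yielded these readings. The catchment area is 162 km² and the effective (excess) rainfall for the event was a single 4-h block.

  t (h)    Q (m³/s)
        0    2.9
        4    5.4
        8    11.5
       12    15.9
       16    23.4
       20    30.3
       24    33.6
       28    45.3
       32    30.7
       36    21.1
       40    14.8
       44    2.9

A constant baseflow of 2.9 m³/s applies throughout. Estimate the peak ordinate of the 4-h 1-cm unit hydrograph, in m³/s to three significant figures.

Direct runoff: 0.0, 2.5, 8.6, 13.0, 20.5, 27.4, 30.7, 42.4, 27.8, 18.2, 11.9, 0.0 m³/s; ΣQ_DR = 203.0 m³/s, peak = 42.4 m³/s.
Runoff depth d = ΣQ_DR·Δt / A = 203.0 × 14400 / (162 km²) = 18.04 mm.
The 1-cm UH is the DRH scaled by (10 mm)/d, so U_p = 42.4 × 10/18.04 = 23.5 m³/s.

U_p ≈ 23.5 m³/s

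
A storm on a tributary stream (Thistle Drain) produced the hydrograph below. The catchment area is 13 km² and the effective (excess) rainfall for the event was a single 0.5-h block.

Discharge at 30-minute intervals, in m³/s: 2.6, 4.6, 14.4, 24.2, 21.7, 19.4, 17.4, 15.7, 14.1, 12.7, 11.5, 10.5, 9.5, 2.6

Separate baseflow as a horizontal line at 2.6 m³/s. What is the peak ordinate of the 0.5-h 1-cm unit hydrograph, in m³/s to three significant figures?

U_p ≈ 10.8 m³/s

Direct runoff: 0.0, 2.0, 11.8, 21.6, 19.1, 16.8, 14.8, 13.1, 11.5, 10.1, 8.9, 7.9, 6.9, 0.0 m³/s; ΣQ_DR = 144.5 m³/s, peak = 21.6 m³/s.
Runoff depth d = ΣQ_DR·Δt / A = 144.5 × 1800 / (13 km²) = 20.01 mm.
The 1-cm UH is the DRH scaled by (10 mm)/d, so U_p = 21.6 × 10/20.01 = 10.8 m³/s.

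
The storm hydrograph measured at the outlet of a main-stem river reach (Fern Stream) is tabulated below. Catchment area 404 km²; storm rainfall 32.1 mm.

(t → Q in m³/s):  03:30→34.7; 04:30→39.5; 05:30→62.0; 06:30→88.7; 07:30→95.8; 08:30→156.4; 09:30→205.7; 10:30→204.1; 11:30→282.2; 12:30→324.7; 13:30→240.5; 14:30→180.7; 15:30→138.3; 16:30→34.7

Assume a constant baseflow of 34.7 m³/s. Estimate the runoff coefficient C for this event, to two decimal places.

ΣQ_DR = 1602 m³/s; V = ΣQ_DR·Δt = 5.768 × 10^6 m³.
Runoff depth d = V / A = 14.28 mm.
C = d / P = 14.28 / 32.1 = 0.44.

C ≈ 0.44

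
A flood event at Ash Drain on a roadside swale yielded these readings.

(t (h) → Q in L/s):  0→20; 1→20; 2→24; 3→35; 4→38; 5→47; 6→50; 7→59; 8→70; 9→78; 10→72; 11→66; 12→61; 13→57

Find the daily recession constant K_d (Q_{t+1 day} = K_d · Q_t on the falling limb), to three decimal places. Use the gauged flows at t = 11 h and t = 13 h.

Between t = 11 h and t = 13 h the flow falls from 66 to 57 L/s over 2×1 h = 2 h.
Per-interval ratio K = (57/66)^(1/2) = 0.9293; K_d = K^(24/1) = 0.172.

K_d ≈ 0.172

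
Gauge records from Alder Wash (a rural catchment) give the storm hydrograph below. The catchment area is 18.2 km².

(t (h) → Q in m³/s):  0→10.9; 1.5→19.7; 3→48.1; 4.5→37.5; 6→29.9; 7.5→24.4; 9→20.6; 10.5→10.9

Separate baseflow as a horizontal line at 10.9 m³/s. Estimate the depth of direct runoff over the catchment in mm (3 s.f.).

d ≈ 34.1 mm

Direct runoff: 0.0, 8.8, 37.2, 26.6, 19.0, 13.5, 9.7, 0.0 m³/s; ΣQ_DR = 114.8 m³/s.
V = ΣQ_DR · Δt = 114.8 × 5400 s = 6.199 × 10^5 m³.
Over A = 18.2 km², depth = V / A = 34.1 mm.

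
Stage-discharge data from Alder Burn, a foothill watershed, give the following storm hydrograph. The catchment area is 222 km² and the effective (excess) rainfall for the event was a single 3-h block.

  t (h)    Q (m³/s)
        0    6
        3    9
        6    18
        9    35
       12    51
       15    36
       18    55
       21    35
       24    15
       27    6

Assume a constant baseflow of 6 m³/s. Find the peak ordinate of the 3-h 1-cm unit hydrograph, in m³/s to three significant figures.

U_p ≈ 48.9 m³/s

Direct runoff: 0.0, 3.0, 12.0, 29.0, 45.0, 30.0, 49.0, 29.0, 9.0, 0.0 m³/s; ΣQ_DR = 206.0 m³/s, peak = 49.0 m³/s.
Runoff depth d = ΣQ_DR·Δt / A = 206.0 × 10800 / (222 km²) = 10.02 mm.
The 1-cm UH is the DRH scaled by (10 mm)/d, so U_p = 49.0 × 10/10.02 = 48.9 m³/s.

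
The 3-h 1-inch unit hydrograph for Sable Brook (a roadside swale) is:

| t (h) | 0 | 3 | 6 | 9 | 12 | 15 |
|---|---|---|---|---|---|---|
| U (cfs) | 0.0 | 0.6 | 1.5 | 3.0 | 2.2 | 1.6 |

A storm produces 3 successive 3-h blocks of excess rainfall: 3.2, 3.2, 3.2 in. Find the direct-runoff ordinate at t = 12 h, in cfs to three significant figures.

Q ≈ 21.4 cfs

By discrete convolution, Q_j = Σ (P_i / 1 in) · U_{j−i}.
At t = 12 h (j=4): Q = (3.2/1)·2.2 + (3.2/1)·3.0 + (3.2/1)·1.5 = 21.4 cfs.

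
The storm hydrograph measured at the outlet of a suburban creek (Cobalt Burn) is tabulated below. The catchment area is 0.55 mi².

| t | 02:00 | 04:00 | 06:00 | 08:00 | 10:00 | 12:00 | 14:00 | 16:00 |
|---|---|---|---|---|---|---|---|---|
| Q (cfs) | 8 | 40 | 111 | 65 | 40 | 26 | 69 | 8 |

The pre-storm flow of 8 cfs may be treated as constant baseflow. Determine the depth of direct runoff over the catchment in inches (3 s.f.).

Direct runoff: 0.0, 32.0, 103.0, 57.0, 32.0, 18.0, 61.0, 0.0 cfs; ΣQ_DR = 303.0 cfs.
V = ΣQ_DR · Δt = 303.0 × 7200 s = 2.182 × 10^6 ft³.
Over A = 0.55 mi², depth = V / A = 1.71 in.

d ≈ 1.71 in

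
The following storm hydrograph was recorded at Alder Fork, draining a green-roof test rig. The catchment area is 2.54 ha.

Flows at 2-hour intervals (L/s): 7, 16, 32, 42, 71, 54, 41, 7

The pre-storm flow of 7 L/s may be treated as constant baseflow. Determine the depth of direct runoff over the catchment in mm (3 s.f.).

d ≈ 60.7 mm

Direct runoff: 0.0, 9.0, 25.0, 35.0, 64.0, 47.0, 34.0, 0.0 L/s; ΣQ_DR = 214.0 L/s.
V = ΣQ_DR · Δt = 214.0 × 7200 s = 1.541 × 10^6 L.
Over A = 2.54 ha, depth = V / A = 60.7 mm.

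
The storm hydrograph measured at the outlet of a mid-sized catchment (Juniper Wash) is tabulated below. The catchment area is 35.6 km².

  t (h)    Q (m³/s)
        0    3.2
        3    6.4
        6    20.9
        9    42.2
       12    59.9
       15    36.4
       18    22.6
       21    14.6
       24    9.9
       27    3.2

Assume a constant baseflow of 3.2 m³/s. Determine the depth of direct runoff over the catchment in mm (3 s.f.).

Direct runoff: 0.0, 3.2, 17.7, 39.0, 56.7, 33.2, 19.4, 11.4, 6.7, 0.0 m³/s; ΣQ_DR = 187.3 m³/s.
V = ΣQ_DR · Δt = 187.3 × 10800 s = 2.023 × 10^6 m³.
Over A = 35.6 km², depth = V / A = 56.8 mm.

d ≈ 56.8 mm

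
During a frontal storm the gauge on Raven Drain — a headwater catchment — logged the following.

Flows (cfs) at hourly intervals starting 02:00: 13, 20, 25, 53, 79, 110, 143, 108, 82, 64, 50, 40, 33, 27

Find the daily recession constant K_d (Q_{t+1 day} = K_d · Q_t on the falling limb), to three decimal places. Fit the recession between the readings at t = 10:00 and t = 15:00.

Between t = 10:00 and t = 15:00 the flow falls from 82 to 27 cfs over 5×1 h = 5 h.
Per-interval ratio K = (27/82)^(1/5) = 0.8008; K_d = K^(24/1) = 0.005.

K_d ≈ 0.005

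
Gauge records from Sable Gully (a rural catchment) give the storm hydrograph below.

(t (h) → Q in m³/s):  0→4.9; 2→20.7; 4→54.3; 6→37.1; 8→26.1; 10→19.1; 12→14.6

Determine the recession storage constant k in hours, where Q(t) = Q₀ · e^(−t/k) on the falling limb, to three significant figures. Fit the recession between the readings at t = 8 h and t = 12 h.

On the falling limb, Q drops from 26.1 to 14.6 m³/s between t = 8 h and t = 12 h (Δt = 4 h).
k = −Δt / ln(Q₂/Q₁) = −4 / ln(14.6/26.1) = 6.89 h.

k ≈ 6.89 h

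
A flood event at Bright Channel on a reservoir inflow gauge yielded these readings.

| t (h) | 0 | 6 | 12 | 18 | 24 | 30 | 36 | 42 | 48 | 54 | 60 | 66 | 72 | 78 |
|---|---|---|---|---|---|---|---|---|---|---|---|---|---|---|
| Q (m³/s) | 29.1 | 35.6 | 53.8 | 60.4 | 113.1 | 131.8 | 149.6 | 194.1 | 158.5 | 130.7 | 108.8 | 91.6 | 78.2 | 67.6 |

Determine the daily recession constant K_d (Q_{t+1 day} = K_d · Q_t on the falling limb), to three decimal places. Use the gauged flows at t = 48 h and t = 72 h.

K_d ≈ 0.493

Between t = 48 h and t = 72 h the flow falls from 158.5 to 78.2 m³/s over 4×6 h = 24 h.
Per-interval ratio K = (78.2/158.5)^(1/4) = 0.8381; K_d = K^(24/6) = 0.493.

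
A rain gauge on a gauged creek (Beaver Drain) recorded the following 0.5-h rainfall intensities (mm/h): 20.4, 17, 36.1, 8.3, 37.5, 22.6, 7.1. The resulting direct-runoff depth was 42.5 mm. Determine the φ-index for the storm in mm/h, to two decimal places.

Only the 5 blocks with intensity above φ contribute runoff: 20.4, 17, 36.1, 37.5, 22.6 mm/h.
Σ(I−φ)·Δt = d  ⇒  (20.4+17+36.1+37.5+22.6 − 5φ)·0.5 = 42.5
φ = (133.6 − 42.5/0.5) / 5 = 9.72 mm/h.

φ ≈ 9.72 mm/h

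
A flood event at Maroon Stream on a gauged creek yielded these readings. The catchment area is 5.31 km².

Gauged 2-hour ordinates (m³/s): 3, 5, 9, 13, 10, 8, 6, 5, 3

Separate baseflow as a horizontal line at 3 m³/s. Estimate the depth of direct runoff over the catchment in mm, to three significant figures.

Direct runoff: 0.0, 2.0, 6.0, 10.0, 7.0, 5.0, 3.0, 2.0, 0.0 m³/s; ΣQ_DR = 35.00 m³/s.
V = ΣQ_DR · Δt = 35.00 × 7200 s = 2.520 × 10^5 m³.
Over A = 5.31 km², depth = V / A = 47.5 mm.

d ≈ 47.5 mm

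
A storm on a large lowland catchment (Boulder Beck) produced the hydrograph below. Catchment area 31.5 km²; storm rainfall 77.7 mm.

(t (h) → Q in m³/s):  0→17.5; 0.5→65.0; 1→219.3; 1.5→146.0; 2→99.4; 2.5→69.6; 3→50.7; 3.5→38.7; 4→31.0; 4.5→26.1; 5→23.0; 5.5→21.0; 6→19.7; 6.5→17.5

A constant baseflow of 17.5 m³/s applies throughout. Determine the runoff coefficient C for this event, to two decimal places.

ΣQ_DR = 599.5 m³/s; V = ΣQ_DR·Δt = 1.079 × 10^6 m³.
Runoff depth d = V / A = 34.26 mm.
C = d / P = 34.26 / 77.7 = 0.44.

C ≈ 0.44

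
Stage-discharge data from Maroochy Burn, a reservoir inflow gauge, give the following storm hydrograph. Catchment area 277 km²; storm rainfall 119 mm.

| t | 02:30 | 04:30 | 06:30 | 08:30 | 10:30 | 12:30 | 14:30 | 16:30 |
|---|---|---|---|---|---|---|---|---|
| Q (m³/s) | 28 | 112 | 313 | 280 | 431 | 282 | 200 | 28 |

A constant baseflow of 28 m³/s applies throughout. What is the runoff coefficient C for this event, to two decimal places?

C ≈ 0.32

ΣQ_DR = 1450 m³/s; V = ΣQ_DR·Δt = 1.044 × 10^7 m³.
Runoff depth d = V / A = 37.69 mm.
C = d / P = 37.69 / 119 = 0.32.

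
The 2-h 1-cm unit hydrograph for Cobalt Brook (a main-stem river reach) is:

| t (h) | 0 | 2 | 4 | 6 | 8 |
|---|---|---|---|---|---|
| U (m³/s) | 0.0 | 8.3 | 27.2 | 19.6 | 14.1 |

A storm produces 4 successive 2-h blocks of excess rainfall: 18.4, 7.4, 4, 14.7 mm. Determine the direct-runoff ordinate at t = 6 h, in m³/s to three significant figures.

By discrete convolution, Q_j = Σ (P_i / 10 mm) · U_{j−i}.
At t = 6 h (j=3): Q = (18.4/10)·19.6 + (7.4/10)·27.2 + (4/10)·8.3 + (14.7/10)·0.0 = 59.5 m³/s.

Q ≈ 59.5 m³/s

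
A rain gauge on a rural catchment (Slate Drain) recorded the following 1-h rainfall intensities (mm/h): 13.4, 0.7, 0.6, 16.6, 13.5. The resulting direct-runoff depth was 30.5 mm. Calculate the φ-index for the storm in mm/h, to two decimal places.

φ ≈ 4.33 mm/h

Only the 3 blocks with intensity above φ contribute runoff: 13.4, 16.6, 13.5 mm/h.
Σ(I−φ)·Δt = d  ⇒  (13.4+16.6+13.5 − 3φ)·1 = 30.5
φ = (43.50 − 30.5/1) / 3 = 4.33 mm/h.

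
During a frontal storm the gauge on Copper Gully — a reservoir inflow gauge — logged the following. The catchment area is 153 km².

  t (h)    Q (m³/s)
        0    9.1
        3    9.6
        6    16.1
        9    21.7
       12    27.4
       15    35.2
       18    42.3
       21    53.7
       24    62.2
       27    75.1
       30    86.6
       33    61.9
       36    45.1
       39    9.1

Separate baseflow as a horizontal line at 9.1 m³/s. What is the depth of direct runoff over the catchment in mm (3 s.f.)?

Direct runoff: 0.0, 0.5, 7.0, 12.6, 18.3, 26.1, 33.2, 44.6, 53.1, 66.0, 77.5, 52.8, 36.0, 0.0 m³/s; ΣQ_DR = 427.7 m³/s.
V = ΣQ_DR · Δt = 427.7 × 10800 s = 4.619 × 10^6 m³.
Over A = 153 km², depth = V / A = 30.2 mm.

d ≈ 30.2 mm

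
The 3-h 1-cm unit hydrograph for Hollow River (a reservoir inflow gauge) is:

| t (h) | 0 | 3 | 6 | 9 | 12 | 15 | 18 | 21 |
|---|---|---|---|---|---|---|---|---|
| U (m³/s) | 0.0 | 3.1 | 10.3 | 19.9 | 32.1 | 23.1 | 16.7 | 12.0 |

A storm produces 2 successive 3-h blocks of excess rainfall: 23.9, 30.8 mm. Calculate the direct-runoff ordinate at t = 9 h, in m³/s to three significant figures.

By discrete convolution, Q_j = Σ (P_i / 10 mm) · U_{j−i}.
At t = 9 h (j=3): Q = (23.9/10)·19.9 + (30.8/10)·10.3 = 79.3 m³/s.

Q ≈ 79.3 m³/s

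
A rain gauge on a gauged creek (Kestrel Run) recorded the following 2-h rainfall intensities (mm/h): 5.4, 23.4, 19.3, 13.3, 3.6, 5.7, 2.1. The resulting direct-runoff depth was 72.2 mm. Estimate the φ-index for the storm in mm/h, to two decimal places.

φ ≈ 6.63 mm/h

Only the 3 blocks with intensity above φ contribute runoff: 23.4, 19.3, 13.3 mm/h.
Σ(I−φ)·Δt = d  ⇒  (23.4+19.3+13.3 − 3φ)·2 = 72.2
φ = (56.00 − 72.2/2) / 3 = 6.63 mm/h.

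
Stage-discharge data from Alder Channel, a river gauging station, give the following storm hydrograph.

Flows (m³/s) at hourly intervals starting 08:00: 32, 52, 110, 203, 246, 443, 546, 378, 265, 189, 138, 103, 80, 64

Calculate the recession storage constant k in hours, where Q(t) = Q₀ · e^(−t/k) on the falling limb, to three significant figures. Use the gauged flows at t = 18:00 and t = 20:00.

On the falling limb, Q drops from 138 to 80 m³/s between t = 18:00 and t = 20:00 (Δt = 2 h).
k = −Δt / ln(Q₂/Q₁) = −2 / ln(80/138) = 3.67 h.

k ≈ 3.67 h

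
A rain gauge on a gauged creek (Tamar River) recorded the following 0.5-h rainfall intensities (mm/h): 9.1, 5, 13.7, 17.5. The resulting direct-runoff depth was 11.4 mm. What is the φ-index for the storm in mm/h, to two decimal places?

Only the 3 blocks with intensity above φ contribute runoff: 9.1, 13.7, 17.5 mm/h.
Σ(I−φ)·Δt = d  ⇒  (9.1+13.7+17.5 − 3φ)·0.5 = 11.4
φ = (40.30 − 11.4/0.5) / 3 = 5.83 mm/h.

φ ≈ 5.83 mm/h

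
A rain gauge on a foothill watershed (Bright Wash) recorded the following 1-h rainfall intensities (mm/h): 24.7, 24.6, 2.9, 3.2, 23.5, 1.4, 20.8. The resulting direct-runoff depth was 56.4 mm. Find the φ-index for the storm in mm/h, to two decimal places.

Only the 4 blocks with intensity above φ contribute runoff: 24.7, 24.6, 23.5, 20.8 mm/h.
Σ(I−φ)·Δt = d  ⇒  (24.7+24.6+23.5+20.8 − 4φ)·1 = 56.4
φ = (93.60 − 56.4/1) / 4 = 9.30 mm/h.

φ ≈ 9.30 mm/h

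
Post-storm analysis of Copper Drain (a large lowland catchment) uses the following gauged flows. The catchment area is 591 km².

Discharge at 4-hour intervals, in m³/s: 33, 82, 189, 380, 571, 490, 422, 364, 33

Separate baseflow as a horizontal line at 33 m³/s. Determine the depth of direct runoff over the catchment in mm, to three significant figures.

d ≈ 55.2 mm

Direct runoff: 0.0, 49.0, 156.0, 347.0, 538.0, 457.0, 389.0, 331.0, 0.0 m³/s; ΣQ_DR = 2267 m³/s.
V = ΣQ_DR · Δt = 2267 × 14400 s = 3.264 × 10^7 m³.
Over A = 591 km², depth = V / A = 55.2 mm.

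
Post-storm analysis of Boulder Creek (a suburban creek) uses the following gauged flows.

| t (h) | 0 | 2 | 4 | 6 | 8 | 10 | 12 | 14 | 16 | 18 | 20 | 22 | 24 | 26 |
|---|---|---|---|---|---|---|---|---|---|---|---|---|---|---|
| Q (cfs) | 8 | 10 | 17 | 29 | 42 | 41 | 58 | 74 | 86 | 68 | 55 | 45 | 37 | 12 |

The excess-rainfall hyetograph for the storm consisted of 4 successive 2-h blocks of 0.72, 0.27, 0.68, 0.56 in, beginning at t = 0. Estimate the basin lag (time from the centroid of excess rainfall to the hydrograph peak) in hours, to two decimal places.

Centroid of excess rainfall: t_c = Σ P_i·t̄_i / ΣP_i = 3.9686 h (block centres at 1, 3, 5, 7 h).
Hydrograph peak occurs at t = 16 h, so basin lag t_L = 16 − 3.9686 = 12.03 h.

t_L ≈ 12.03 h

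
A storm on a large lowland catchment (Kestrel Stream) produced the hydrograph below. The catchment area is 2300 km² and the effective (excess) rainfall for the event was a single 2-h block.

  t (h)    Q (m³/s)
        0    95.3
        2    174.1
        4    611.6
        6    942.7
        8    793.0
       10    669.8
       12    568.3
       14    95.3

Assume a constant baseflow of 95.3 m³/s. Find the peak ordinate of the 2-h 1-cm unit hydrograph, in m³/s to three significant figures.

Direct runoff: 0.0, 78.8, 516.3, 847.4, 697.7, 574.5, 473.0, 0.0 m³/s; ΣQ_DR = 3188 m³/s, peak = 847.4 m³/s.
Runoff depth d = ΣQ_DR·Δt / A = 3188 × 7200 / (2300 km²) = 9.979 mm.
The 1-cm UH is the DRH scaled by (10 mm)/d, so U_p = 847.4 × 10/9.979 = 849 m³/s.

U_p ≈ 849 m³/s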